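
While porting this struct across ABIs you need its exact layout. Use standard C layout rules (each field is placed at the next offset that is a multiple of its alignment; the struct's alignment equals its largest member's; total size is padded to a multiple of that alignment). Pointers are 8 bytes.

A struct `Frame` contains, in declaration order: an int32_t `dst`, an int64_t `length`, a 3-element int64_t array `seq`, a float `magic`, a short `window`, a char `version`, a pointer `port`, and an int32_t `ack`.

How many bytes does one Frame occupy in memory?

64 bytes

@0: dst [4B, align 4] → 4
+4 pad (align 8)
@8: length [8B, align 8] → 16
@16: seq [24B, align 8] → 40
@40: magic [4B, align 4] → 44
@44: window [2B, align 2] → 46
@46: version [1B, align 1] → 47
+1 pad (align 8)
@48: port [8B, align 8] → 56
@56: ack [4B, align 4] → 60
+4 tail pad (align 8)
size 64, align 8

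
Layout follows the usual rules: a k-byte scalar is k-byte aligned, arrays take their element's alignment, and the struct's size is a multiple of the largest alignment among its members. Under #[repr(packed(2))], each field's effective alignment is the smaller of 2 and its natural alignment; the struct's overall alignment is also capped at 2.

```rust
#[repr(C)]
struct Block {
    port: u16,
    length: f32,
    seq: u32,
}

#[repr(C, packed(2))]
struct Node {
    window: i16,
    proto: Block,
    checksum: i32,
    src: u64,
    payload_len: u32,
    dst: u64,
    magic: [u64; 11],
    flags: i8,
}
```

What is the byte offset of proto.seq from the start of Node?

Block: @0: port [2B, align 2] → 2; +2 pad (align 4); @4: length [4B, align 4] → 8; @8: seq [4B, align 4] → 12; size 12, align 4
@0: window [2B, align 2] → 2
@2: proto [12B, align 2] → 14
within Block: seq at 8
2 + 8 = 10

10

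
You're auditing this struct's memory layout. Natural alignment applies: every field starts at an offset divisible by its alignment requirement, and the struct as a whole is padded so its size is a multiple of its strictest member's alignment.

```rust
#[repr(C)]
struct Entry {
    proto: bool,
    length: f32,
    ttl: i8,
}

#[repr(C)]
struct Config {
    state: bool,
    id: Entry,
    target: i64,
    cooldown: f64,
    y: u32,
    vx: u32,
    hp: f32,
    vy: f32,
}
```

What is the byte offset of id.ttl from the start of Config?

12

Entry: @0: proto [1B, align 1] → 1; +3 pad (align 4); @4: length [4B, align 4] → 8; @8: ttl [1B, align 1] → 9; +3 tail pad (align 4); size 12, align 4
@0: state [1B, align 1] → 1
+3 pad (align 4)
@4: id [12B, align 4] → 16
within Entry: ttl at 8
4 + 8 = 12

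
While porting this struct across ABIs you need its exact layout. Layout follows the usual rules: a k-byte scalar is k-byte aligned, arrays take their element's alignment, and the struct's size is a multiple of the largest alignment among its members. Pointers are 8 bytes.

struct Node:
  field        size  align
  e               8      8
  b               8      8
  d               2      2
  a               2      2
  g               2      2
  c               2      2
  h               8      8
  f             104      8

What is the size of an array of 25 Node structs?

@0: e [8B, align 8] → 8
@8: b [8B, align 8] → 16
@16: d [2B, align 2] → 18
@18: a [2B, align 2] → 20
@20: g [2B, align 2] → 22
@22: c [2B, align 2] → 24
@24: h [8B, align 8] → 32
@32: f [104B, align 8] → 136
size 136, align 8
array of 25: 25 × 136 = 3400

3400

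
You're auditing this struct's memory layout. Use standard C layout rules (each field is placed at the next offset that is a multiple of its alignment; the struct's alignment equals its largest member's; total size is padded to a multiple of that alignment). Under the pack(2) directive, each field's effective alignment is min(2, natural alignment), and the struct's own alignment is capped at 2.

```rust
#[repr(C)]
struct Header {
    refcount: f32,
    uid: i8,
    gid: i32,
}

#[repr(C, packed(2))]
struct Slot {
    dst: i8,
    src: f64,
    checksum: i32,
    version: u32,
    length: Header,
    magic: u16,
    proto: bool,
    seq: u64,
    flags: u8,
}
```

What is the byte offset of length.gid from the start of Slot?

26

Header: @0: refcount [4B, align 4] → 4; @4: uid [1B, align 1] → 5; +3 pad (align 4); @8: gid [4B, align 4] → 12; size 12, align 4
@0: dst [1B, align 1] → 1
+1 pad (align 2)
@2: src [8B, align 2] → 10
@10: checksum [4B, align 2] → 14
@14: version [4B, align 2] → 18
@18: length [12B, align 2] → 30
within Header: gid at 8
18 + 8 = 26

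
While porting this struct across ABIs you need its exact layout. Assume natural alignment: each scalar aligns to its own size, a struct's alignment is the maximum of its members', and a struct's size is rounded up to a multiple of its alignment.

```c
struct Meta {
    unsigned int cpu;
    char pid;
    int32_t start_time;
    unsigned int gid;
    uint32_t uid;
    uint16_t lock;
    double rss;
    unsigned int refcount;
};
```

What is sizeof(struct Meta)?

0..4  cpu  (4B, 4-aligned)
4..5  pid  (1B, 1-aligned)
5..8  -- padding (3B)
8..12  start_time  (4B, 4-aligned)
12..16  gid  (4B, 4-aligned)
16..20  uid  (4B, 4-aligned)
20..22  lock  (2B, 2-aligned)
22..24  -- padding (2B)
24..32  rss  (8B, 8-aligned)
32..36  refcount  (4B, 4-aligned)
36..40  -- tail padding (4B)
sizeof = 40, alignof = 8

40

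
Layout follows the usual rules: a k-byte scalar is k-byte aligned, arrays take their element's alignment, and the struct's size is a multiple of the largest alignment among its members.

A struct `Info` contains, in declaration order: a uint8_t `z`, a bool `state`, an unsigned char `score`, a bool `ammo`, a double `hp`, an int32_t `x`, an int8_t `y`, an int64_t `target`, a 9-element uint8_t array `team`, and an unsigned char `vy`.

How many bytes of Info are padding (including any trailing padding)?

@0: z [1B, align 1] → 1
@1: state [1B, align 1] → 2
@2: score [1B, align 1] → 3
@3: ammo [1B, align 1] → 4
+4 pad (align 8)
@8: hp [8B, align 8] → 16
@16: x [4B, align 4] → 20
@20: y [1B, align 1] → 21
+3 pad (align 8)
@24: target [8B, align 8] → 32
@32: team [9B, align 1] → 41
@41: vy [1B, align 1] → 42
+6 tail pad (align 8)
size 48, align 8
data bytes 35, size 48 → padding 13

13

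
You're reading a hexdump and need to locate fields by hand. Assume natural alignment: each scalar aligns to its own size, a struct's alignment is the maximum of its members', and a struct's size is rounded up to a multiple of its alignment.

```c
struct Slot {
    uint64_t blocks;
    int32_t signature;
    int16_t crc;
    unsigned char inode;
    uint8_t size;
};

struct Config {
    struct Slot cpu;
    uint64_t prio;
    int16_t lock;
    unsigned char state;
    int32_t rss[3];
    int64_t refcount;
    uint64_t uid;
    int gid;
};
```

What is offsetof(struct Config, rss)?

Slot: 0..8  blocks  (8B, 8-aligned); 8..12  signature  (4B, 4-aligned); 12..14  crc  (2B, 2-aligned); 14..15  inode  (1B, 1-aligned); 15..16  size  (1B, 1-aligned); sizeof = 16, alignof = 8
0..16  cpu  (16B, 8-aligned)
16..24  prio  (8B, 8-aligned)
24..26  lock  (2B, 2-aligned)
26..27  state  (1B, 1-aligned)
27..28  -- padding (1B)
28..40  rss  (12B, 4-aligned)

28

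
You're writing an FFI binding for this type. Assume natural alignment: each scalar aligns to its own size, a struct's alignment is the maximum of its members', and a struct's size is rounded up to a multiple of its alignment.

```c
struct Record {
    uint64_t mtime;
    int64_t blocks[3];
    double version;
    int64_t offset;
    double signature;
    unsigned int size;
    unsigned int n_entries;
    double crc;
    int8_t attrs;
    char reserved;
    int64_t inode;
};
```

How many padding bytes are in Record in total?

6

0..8  mtime  (8B, 8-aligned)
8..32  blocks  (24B, 8-aligned)
32..40  version  (8B, 8-aligned)
40..48  offset  (8B, 8-aligned)
48..56  signature  (8B, 8-aligned)
56..60  size  (4B, 4-aligned)
60..64  n_entries  (4B, 4-aligned)
64..72  crc  (8B, 8-aligned)
72..73  attrs  (1B, 1-aligned)
73..74  reserved  (1B, 1-aligned)
74..80  -- padding (6B)
80..88  inode  (8B, 8-aligned)
sizeof = 88, alignof = 8
data bytes 82, size 88 → padding 6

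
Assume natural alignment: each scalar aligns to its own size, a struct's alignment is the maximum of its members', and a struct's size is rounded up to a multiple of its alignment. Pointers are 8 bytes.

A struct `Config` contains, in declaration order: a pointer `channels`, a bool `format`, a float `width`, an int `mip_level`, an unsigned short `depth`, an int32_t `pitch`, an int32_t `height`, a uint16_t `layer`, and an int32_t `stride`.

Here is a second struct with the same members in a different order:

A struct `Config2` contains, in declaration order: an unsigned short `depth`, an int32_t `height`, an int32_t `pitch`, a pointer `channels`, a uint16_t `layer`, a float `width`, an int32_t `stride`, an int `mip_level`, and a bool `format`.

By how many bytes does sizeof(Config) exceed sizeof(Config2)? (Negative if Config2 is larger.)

channels at 0 (size 8, align 8) → ends 8
format at 8 (size 1, align 1) → ends 9
pad 3 to align 4 for width
width at 12 (size 4, align 4) → ends 16
mip_level at 16 (size 4, align 4) → ends 20
depth at 20 (size 2, align 2) → ends 22
pad 2 to align 4 for pitch
pitch at 24 (size 4, align 4) → ends 28
height at 28 (size 4, align 4) → ends 32
layer at 32 (size 2, align 2) → ends 34
pad 2 to align 4 for stride
stride at 36 (size 4, align 4) → ends 40
total 40 bytes, alignment 8
— Config2 —
depth at 0 (size 2, align 2) → ends 2
pad 2 to align 4 for height
height at 4 (size 4, align 4) → ends 8
pitch at 8 (size 4, align 4) → ends 12
pad 4 to align 8 for channels
channels at 16 (size 8, align 8) → ends 24
layer at 24 (size 2, align 2) → ends 26
pad 2 to align 4 for width
width at 28 (size 4, align 4) → ends 32
stride at 32 (size 4, align 4) → ends 36
mip_level at 36 (size 4, align 4) → ends 40
format at 40 (size 1, align 1) → ends 41
tail pad 7 to reach multiple of 8
total 48 bytes, alignment 8
40 − 48 = -8

-8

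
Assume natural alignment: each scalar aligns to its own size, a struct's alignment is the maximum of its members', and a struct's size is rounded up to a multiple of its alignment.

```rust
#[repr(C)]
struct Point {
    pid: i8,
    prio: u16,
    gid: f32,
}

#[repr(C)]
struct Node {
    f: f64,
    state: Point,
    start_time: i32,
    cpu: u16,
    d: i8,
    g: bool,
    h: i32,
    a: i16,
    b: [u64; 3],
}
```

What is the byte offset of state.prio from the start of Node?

Point: 0..1  pid  (1B, 1-aligned); 1..2  -- padding (1B); 2..4  prio  (2B, 2-aligned); 4..8  gid  (4B, 4-aligned); sizeof = 8, alignof = 4
0..8  f  (8B, 8-aligned)
8..16  state  (8B, 4-aligned)
within Point: prio at 2
8 + 2 = 10

10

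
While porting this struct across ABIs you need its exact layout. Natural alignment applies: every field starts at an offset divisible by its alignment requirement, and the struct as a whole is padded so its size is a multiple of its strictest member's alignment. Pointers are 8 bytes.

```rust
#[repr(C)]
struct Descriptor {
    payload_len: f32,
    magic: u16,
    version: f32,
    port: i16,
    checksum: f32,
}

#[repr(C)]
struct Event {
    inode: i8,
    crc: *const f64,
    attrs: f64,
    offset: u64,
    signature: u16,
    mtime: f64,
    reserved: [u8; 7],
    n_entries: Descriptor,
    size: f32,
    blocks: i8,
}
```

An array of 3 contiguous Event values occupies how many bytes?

Descriptor: 0..4  payload_len  (4B, 4-aligned); 4..6  magic  (2B, 2-aligned); 6..8  -- padding (2B); 8..12  version  (4B, 4-aligned); 12..14  port  (2B, 2-aligned); 14..16  -- padding (2B); 16..20  checksum  (4B, 4-aligned); sizeof = 20, alignof = 4
0..1  inode  (1B, 1-aligned)
1..8  -- padding (7B)
8..16  crc  (8B, 8-aligned)
16..24  attrs  (8B, 8-aligned)
24..32  offset  (8B, 8-aligned)
32..34  signature  (2B, 2-aligned)
34..40  -- padding (6B)
40..48  mtime  (8B, 8-aligned)
48..55  reserved  (7B, 1-aligned)
55..56  -- padding (1B)
56..76  n_entries  (20B, 4-aligned)
76..80  size  (4B, 4-aligned)
80..81  blocks  (1B, 1-aligned)
81..88  -- tail padding (7B)
sizeof = 88, alignof = 8
array of 3: 3 × 88 = 264

264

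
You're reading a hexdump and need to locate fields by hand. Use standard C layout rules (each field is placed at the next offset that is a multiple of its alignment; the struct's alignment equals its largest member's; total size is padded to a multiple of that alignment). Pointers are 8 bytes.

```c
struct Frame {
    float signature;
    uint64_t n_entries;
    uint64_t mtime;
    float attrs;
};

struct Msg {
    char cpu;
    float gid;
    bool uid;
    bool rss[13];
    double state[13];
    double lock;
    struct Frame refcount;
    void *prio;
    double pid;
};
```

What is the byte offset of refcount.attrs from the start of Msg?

160

Frame: signature at 0 (size 4, align 4) → ends 4; pad 4 to align 8 for n_entries; n_entries at 8 (size 8, align 8) → ends 16; mtime at 16 (size 8, align 8) → ends 24; attrs at 24 (size 4, align 4) → ends 28; tail pad 4 to reach multiple of 8; total 32 bytes, alignment 8
cpu at 0 (size 1, align 1) → ends 1
pad 3 to align 4 for gid
gid at 4 (size 4, align 4) → ends 8
uid at 8 (size 1, align 1) → ends 9
rss at 9 (size 13, align 1) → ends 22
pad 2 to align 8 for state
state at 24 (size 104, align 8) → ends 128
lock at 128 (size 8, align 8) → ends 136
refcount at 136 (size 32, align 8) → ends 168
within Frame: attrs at 24
136 + 24 = 160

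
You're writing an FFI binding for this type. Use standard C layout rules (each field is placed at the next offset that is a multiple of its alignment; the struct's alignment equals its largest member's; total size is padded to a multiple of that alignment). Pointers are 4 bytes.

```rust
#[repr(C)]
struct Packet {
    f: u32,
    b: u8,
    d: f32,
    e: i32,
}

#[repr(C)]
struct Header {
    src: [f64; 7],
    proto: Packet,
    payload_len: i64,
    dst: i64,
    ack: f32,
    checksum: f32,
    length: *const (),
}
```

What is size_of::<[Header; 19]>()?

1976

Packet: @0: f [4B, align 4] → 4; @4: b [1B, align 1] → 5; +3 pad (align 4); @8: d [4B, align 4] → 12; @12: e [4B, align 4] → 16; size 16, align 4
@0: src [56B, align 8] → 56
@56: proto [16B, align 4] → 72
@72: payload_len [8B, align 8] → 80
@80: dst [8B, align 8] → 88
@88: ack [4B, align 4] → 92
@92: checksum [4B, align 4] → 96
@96: length [4B, align 4] → 100
+4 tail pad (align 8)
size 104, align 8
array of 19: 19 × 104 = 1976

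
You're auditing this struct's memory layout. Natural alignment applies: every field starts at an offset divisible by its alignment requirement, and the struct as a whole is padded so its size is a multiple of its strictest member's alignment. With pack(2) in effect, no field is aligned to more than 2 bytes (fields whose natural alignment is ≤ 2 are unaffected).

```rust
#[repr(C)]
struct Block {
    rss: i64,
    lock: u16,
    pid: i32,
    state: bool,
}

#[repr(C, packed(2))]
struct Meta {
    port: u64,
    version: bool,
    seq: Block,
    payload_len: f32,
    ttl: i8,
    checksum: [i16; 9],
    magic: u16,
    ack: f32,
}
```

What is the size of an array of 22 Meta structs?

1408

Block: 0..8  rss  (8B, 8-aligned); 8..10  lock  (2B, 2-aligned); 10..12  -- padding (2B); 12..16  pid  (4B, 4-aligned); 16..17  state  (1B, 1-aligned); 17..24  -- tail padding (7B); sizeof = 24, alignof = 8
0..8  port  (8B, 2-aligned)
8..9  version  (1B, 1-aligned)
9..10  -- padding (1B)
10..34  seq  (24B, 2-aligned)
34..38  payload_len  (4B, 2-aligned)
38..39  ttl  (1B, 1-aligned)
39..40  -- padding (1B)
40..58  checksum  (18B, 2-aligned)
58..60  magic  (2B, 2-aligned)
60..64  ack  (4B, 2-aligned)
sizeof = 64, alignof = 2
array of 22: 22 × 64 = 1408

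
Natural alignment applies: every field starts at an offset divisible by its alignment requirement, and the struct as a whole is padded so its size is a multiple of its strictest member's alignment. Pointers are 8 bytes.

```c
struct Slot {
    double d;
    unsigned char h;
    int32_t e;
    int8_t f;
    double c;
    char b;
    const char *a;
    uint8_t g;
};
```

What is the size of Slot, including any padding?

@0: d [8B, align 8] → 8
@8: h [1B, align 1] → 9
+3 pad (align 4)
@12: e [4B, align 4] → 16
@16: f [1B, align 1] → 17
+7 pad (align 8)
@24: c [8B, align 8] → 32
@32: b [1B, align 1] → 33
+7 pad (align 8)
@40: a [8B, align 8] → 48
@48: g [1B, align 1] → 49
+7 tail pad (align 8)
size 56, align 8

56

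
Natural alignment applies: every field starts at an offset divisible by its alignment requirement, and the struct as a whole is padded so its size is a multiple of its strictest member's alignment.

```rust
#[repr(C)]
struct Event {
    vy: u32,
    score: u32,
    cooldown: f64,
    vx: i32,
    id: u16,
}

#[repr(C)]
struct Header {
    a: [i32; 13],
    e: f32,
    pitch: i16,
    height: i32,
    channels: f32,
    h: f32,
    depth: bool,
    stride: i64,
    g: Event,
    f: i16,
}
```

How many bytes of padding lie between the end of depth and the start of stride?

7

Event: 0..4  vy  (4B, 4-aligned); 4..8  score  (4B, 4-aligned); 8..16  cooldown  (8B, 8-aligned); 16..20  vx  (4B, 4-aligned); 20..22  id  (2B, 2-aligned); 22..24  -- tail padding (2B); sizeof = 24, alignof = 8
0..52  a  (52B, 4-aligned)
52..56  e  (4B, 4-aligned)
56..58  pitch  (2B, 2-aligned)
58..60  -- padding (2B)
60..64  height  (4B, 4-aligned)
64..68  channels  (4B, 4-aligned)
68..72  h  (4B, 4-aligned)
72..73  depth  (1B, 1-aligned)
73..80  -- padding (7B)
80..88  stride  (8B, 8-aligned)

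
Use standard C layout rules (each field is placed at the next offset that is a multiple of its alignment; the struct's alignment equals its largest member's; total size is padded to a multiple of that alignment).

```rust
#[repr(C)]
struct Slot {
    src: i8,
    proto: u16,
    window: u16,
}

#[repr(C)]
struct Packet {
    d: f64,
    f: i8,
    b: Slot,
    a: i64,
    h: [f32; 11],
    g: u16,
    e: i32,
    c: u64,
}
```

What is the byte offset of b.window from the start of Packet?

14

Slot: @0: src [1B, align 1] → 1; +1 pad (align 2); @2: proto [2B, align 2] → 4; @4: window [2B, align 2] → 6; size 6, align 2
@0: d [8B, align 8] → 8
@8: f [1B, align 1] → 9
+1 pad (align 2)
@10: b [6B, align 2] → 16
within Slot: window at 4
10 + 4 = 14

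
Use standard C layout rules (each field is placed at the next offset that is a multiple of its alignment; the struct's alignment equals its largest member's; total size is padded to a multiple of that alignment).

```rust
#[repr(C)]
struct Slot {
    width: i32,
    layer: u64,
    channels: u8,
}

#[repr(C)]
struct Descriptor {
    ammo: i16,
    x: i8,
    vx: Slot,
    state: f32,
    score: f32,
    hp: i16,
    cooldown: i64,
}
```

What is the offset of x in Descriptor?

Slot: @0: width [4B, align 4] → 4; +4 pad (align 8); @8: layer [8B, align 8] → 16; @16: channels [1B, align 1] → 17; +7 tail pad (align 8); size 24, align 8
@0: ammo [2B, align 2] → 2
@2: x [1B, align 1] → 3

2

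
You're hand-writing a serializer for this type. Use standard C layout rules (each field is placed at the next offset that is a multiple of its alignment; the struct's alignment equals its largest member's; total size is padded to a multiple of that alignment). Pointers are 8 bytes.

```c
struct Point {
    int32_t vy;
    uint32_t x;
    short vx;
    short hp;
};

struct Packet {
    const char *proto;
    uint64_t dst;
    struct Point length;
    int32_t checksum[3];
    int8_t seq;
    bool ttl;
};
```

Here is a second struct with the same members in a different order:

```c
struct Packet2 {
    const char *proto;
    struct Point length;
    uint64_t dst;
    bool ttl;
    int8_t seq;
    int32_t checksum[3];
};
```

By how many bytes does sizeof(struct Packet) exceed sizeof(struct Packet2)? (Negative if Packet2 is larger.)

Point: 0..4  vy  (4B, 4-aligned); 4..8  x  (4B, 4-aligned); 8..10  vx  (2B, 2-aligned); 10..12  hp  (2B, 2-aligned); sizeof = 12, alignof = 4
0..8  proto  (8B, 8-aligned)
8..16  dst  (8B, 8-aligned)
16..28  length  (12B, 4-aligned)
28..40  checksum  (12B, 4-aligned)
40..41  seq  (1B, 1-aligned)
41..42  ttl  (1B, 1-aligned)
42..48  -- tail padding (6B)
sizeof = 48, alignof = 8
— Packet2 —
0..8  proto  (8B, 8-aligned)
8..20  length  (12B, 4-aligned)
20..24  -- padding (4B)
24..32  dst  (8B, 8-aligned)
32..33  ttl  (1B, 1-aligned)
33..34  seq  (1B, 1-aligned)
34..36  -- padding (2B)
36..48  checksum  (12B, 4-aligned)
sizeof = 48, alignof = 8
48 − 48 = 0

0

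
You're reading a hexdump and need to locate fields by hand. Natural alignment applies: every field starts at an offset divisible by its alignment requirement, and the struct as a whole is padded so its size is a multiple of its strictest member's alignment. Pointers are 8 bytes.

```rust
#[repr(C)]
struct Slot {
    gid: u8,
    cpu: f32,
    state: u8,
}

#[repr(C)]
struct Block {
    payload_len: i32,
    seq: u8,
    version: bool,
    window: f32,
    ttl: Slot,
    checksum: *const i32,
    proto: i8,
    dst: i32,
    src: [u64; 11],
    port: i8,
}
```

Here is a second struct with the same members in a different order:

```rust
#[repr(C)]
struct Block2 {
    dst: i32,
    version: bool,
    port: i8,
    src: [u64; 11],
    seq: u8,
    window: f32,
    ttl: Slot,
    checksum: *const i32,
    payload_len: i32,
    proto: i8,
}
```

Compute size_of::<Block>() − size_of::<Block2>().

0

Slot: @0: gid [1B, align 1] → 1; +3 pad (align 4); @4: cpu [4B, align 4] → 8; @8: state [1B, align 1] → 9; +3 tail pad (align 4); size 12, align 4
@0: payload_len [4B, align 4] → 4
@4: seq [1B, align 1] → 5
@5: version [1B, align 1] → 6
+2 pad (align 4)
@8: window [4B, align 4] → 12
@12: ttl [12B, align 4] → 24
@24: checksum [8B, align 8] → 32
@32: proto [1B, align 1] → 33
+3 pad (align 4)
@36: dst [4B, align 4] → 40
@40: src [88B, align 8] → 128
@128: port [1B, align 1] → 129
+7 tail pad (align 8)
size 136, align 8
— Block2 —
@0: dst [4B, align 4] → 4
@4: version [1B, align 1] → 5
@5: port [1B, align 1] → 6
+2 pad (align 8)
@8: src [88B, align 8] → 96
@96: seq [1B, align 1] → 97
+3 pad (align 4)
@100: window [4B, align 4] → 104
@104: ttl [12B, align 4] → 116
+4 pad (align 8)
@120: checksum [8B, align 8] → 128
@128: payload_len [4B, align 4] → 132
@132: proto [1B, align 1] → 133
+3 tail pad (align 8)
size 136, align 8
136 − 136 = 0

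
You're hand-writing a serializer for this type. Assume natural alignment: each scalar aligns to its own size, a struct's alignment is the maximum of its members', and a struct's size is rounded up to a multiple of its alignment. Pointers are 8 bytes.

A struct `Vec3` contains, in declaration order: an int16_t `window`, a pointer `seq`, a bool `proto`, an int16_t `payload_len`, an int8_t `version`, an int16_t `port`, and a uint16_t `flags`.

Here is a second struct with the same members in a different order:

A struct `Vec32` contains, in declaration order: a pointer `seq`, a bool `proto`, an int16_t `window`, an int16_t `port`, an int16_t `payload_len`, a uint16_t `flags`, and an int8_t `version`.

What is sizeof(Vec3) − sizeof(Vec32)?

@0: window [2B, align 2] → 2
+6 pad (align 8)
@8: seq [8B, align 8] → 16
@16: proto [1B, align 1] → 17
+1 pad (align 2)
@18: payload_len [2B, align 2] → 20
@20: version [1B, align 1] → 21
+1 pad (align 2)
@22: port [2B, align 2] → 24
@24: flags [2B, align 2] → 26
+6 tail pad (align 8)
size 32, align 8
— Vec32 —
@0: seq [8B, align 8] → 8
@8: proto [1B, align 1] → 9
+1 pad (align 2)
@10: window [2B, align 2] → 12
@12: port [2B, align 2] → 14
@14: payload_len [2B, align 2] → 16
@16: flags [2B, align 2] → 18
@18: version [1B, align 1] → 19
+5 tail pad (align 8)
size 24, align 8
32 − 24 = 8

8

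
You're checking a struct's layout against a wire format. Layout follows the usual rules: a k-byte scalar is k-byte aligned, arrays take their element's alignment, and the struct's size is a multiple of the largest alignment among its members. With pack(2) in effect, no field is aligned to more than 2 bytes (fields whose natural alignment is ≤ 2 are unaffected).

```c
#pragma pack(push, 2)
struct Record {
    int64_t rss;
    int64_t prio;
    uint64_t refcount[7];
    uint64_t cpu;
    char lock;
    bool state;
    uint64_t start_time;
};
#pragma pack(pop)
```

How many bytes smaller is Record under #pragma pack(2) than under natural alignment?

natural layout:
  @0: rss [8B, align 8] → 8
  @8: prio [8B, align 8] → 16
  @16: refcount [56B, align 8] → 72
  @72: cpu [8B, align 8] → 80
  @80: lock [1B, align 1] → 81
  @81: state [1B, align 1] → 82
  +6 pad (align 8)
  @88: start_time [8B, align 8] → 96
  size 96, align 8
packed(2) layout:
  @0: rss [8B, align 2] → 8
  @8: prio [8B, align 2] → 16
  @16: refcount [56B, align 2] → 72
  @72: cpu [8B, align 2] → 80
  @80: lock [1B, align 1] → 81
  @81: state [1B, align 1] → 82
  @82: start_time [8B, align 2] → 90
  size 90, align 2
96 − 90 = 6

6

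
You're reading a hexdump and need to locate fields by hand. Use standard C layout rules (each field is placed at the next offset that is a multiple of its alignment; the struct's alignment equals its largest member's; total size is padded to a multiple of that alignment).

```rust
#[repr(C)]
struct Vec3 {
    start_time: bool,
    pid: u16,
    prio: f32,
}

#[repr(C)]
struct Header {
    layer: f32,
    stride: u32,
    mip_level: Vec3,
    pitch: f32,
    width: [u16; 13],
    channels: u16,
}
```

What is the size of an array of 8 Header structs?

384

Vec3: 0..1  start_time  (1B, 1-aligned); 1..2  -- padding (1B); 2..4  pid  (2B, 2-aligned); 4..8  prio  (4B, 4-aligned); sizeof = 8, alignof = 4
0..4  layer  (4B, 4-aligned)
4..8  stride  (4B, 4-aligned)
8..16  mip_level  (8B, 4-aligned)
16..20  pitch  (4B, 4-aligned)
20..46  width  (26B, 2-aligned)
46..48  channels  (2B, 2-aligned)
sizeof = 48, alignof = 4
array of 8: 8 × 48 = 384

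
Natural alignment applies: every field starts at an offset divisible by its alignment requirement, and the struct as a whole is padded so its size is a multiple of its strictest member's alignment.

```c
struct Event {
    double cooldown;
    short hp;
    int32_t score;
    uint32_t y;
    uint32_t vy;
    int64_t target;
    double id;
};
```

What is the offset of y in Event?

16

@0: cooldown [8B, align 8] → 8
@8: hp [2B, align 2] → 10
+2 pad (align 4)
@12: score [4B, align 4] → 16
@16: y [4B, align 4] → 20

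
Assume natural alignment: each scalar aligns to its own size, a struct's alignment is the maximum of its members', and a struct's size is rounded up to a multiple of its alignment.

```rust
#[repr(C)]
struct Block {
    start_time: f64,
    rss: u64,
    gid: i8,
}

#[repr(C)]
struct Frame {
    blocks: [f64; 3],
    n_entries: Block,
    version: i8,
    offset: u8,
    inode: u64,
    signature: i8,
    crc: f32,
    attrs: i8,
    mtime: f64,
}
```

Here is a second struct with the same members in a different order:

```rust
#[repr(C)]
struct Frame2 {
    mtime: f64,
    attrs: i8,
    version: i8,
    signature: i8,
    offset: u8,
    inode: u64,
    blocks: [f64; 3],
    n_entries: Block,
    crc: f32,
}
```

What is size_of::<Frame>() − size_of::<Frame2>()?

8

Block: 0..8  start_time  (8B, 8-aligned); 8..16  rss  (8B, 8-aligned); 16..17  gid  (1B, 1-aligned); 17..24  -- tail padding (7B); sizeof = 24, alignof = 8
0..24  blocks  (24B, 8-aligned)
24..48  n_entries  (24B, 8-aligned)
48..49  version  (1B, 1-aligned)
49..50  offset  (1B, 1-aligned)
50..56  -- padding (6B)
56..64  inode  (8B, 8-aligned)
64..65  signature  (1B, 1-aligned)
65..68  -- padding (3B)
68..72  crc  (4B, 4-aligned)
72..73  attrs  (1B, 1-aligned)
73..80  -- padding (7B)
80..88  mtime  (8B, 8-aligned)
sizeof = 88, alignof = 8
— Frame2 —
0..8  mtime  (8B, 8-aligned)
8..9  attrs  (1B, 1-aligned)
9..10  version  (1B, 1-aligned)
10..11  signature  (1B, 1-aligned)
11..12  offset  (1B, 1-aligned)
12..16  -- padding (4B)
16..24  inode  (8B, 8-aligned)
24..48  blocks  (24B, 8-aligned)
48..72  n_entries  (24B, 8-aligned)
72..76  crc  (4B, 4-aligned)
76..80  -- tail padding (4B)
sizeof = 80, alignof = 8
88 − 80 = 8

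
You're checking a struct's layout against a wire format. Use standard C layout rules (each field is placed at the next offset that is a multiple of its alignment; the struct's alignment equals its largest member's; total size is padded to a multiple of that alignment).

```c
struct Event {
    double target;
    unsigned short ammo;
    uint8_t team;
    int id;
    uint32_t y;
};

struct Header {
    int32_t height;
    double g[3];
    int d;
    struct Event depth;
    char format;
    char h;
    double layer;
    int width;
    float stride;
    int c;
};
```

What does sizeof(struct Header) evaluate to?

Event: @0: target [8B, align 8] → 8; @8: ammo [2B, align 2] → 10; @10: team [1B, align 1] → 11; +1 pad (align 4); @12: id [4B, align 4] → 16; @16: y [4B, align 4] → 20; +4 tail pad (align 8); size 24, align 8
@0: height [4B, align 4] → 4
+4 pad (align 8)
@8: g [24B, align 8] → 32
@32: d [4B, align 4] → 36
+4 pad (align 8)
@40: depth [24B, align 8] → 64
@64: format [1B, align 1] → 65
@65: h [1B, align 1] → 66
+6 pad (align 8)
@72: layer [8B, align 8] → 80
@80: width [4B, align 4] → 84
@84: stride [4B, align 4] → 88
@88: c [4B, align 4] → 92
+4 tail pad (align 8)
size 96, align 8

96 bytes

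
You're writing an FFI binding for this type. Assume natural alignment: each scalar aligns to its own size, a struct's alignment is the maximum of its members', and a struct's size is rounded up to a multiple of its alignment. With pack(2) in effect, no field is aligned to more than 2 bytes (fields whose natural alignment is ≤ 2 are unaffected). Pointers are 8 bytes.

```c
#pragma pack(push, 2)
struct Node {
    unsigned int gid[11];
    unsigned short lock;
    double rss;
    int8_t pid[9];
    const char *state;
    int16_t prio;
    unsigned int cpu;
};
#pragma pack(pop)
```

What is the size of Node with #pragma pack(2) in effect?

@0: gid [44B, align 2] → 44
@44: lock [2B, align 2] → 46
@46: rss [8B, align 2] → 54
@54: pid [9B, align 1] → 63
+1 pad (align 2)
@64: state [8B, align 2] → 72
@72: prio [2B, align 2] → 74
@74: cpu [4B, align 2] → 78
size 78, align 2

78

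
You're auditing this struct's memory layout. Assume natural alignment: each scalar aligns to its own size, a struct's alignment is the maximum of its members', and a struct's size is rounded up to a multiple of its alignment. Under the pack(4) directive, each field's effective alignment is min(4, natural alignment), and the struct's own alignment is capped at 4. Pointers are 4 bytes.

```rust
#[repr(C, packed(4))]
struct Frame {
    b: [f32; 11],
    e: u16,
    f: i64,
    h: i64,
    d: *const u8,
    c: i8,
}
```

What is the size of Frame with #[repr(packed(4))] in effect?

0..44  b  (44B, 4-aligned)
44..46  e  (2B, 2-aligned)
46..48  -- padding (2B)
48..56  f  (8B, 4-aligned)
56..64  h  (8B, 4-aligned)
64..68  d  (4B, 4-aligned)
68..69  c  (1B, 1-aligned)
69..72  -- tail padding (3B)
sizeof = 72, alignof = 4

72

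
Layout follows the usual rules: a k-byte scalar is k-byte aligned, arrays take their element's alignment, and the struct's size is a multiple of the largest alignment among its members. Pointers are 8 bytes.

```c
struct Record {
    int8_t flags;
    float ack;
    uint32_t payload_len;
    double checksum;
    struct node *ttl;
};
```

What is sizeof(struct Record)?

32

flags at 0 (size 1, align 1) → ends 1
pad 3 to align 4 for ack
ack at 4 (size 4, align 4) → ends 8
payload_len at 8 (size 4, align 4) → ends 12
pad 4 to align 8 for checksum
checksum at 16 (size 8, align 8) → ends 24
ttl at 24 (size 8, align 8) → ends 32
total 32 bytes, alignment 8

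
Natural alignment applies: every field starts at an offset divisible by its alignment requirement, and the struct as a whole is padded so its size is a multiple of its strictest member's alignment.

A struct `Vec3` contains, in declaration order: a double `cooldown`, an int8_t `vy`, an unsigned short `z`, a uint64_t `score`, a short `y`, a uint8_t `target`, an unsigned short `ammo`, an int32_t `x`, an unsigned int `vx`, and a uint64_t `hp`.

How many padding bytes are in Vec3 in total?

0..8  cooldown  (8B, 8-aligned)
8..9  vy  (1B, 1-aligned)
9..10  -- padding (1B)
10..12  z  (2B, 2-aligned)
12..16  -- padding (4B)
16..24  score  (8B, 8-aligned)
24..26  y  (2B, 2-aligned)
26..27  target  (1B, 1-aligned)
27..28  -- padding (1B)
28..30  ammo  (2B, 2-aligned)
30..32  -- padding (2B)
32..36  x  (4B, 4-aligned)
36..40  vx  (4B, 4-aligned)
40..48  hp  (8B, 8-aligned)
sizeof = 48, alignof = 8
data bytes 40, size 48 → padding 8

8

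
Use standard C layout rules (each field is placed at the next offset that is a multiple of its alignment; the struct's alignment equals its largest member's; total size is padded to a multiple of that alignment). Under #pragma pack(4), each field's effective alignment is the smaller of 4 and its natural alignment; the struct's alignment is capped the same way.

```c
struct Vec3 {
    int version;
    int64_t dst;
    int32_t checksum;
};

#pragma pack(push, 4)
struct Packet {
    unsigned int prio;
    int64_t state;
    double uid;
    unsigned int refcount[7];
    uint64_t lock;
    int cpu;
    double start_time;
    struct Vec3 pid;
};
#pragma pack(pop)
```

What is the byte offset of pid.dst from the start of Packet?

76

Vec3: 0..4  version  (4B, 4-aligned); 4..8  -- padding (4B); 8..16  dst  (8B, 8-aligned); 16..20  checksum  (4B, 4-aligned); 20..24  -- tail padding (4B); sizeof = 24, alignof = 8
0..4  prio  (4B, 4-aligned)
4..12  state  (8B, 4-aligned)
12..20  uid  (8B, 4-aligned)
20..48  refcount  (28B, 4-aligned)
48..56  lock  (8B, 4-aligned)
56..60  cpu  (4B, 4-aligned)
60..68  start_time  (8B, 4-aligned)
68..92  pid  (24B, 4-aligned)
within Vec3: dst at 8
68 + 8 = 76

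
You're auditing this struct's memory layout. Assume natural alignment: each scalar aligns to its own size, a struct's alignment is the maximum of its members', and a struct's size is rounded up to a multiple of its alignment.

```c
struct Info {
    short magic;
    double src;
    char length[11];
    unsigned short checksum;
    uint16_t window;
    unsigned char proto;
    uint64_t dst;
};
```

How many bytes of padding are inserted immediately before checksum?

1

@0: magic [2B, align 2] → 2
+6 pad (align 8)
@8: src [8B, align 8] → 16
@16: length [11B, align 1] → 27
+1 pad (align 2)
@28: checksum [2B, align 2] → 30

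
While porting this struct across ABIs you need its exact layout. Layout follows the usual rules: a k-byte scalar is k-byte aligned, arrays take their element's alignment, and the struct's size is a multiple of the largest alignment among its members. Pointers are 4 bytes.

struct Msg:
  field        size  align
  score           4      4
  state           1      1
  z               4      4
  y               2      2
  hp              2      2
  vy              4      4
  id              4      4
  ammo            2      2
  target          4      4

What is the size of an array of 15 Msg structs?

score at 0 (size 4, align 4) → ends 4
state at 4 (size 1, align 1) → ends 5
pad 3 to align 4 for z
z at 8 (size 4, align 4) → ends 12
y at 12 (size 2, align 2) → ends 14
hp at 14 (size 2, align 2) → ends 16
vy at 16 (size 4, align 4) → ends 20
id at 20 (size 4, align 4) → ends 24
ammo at 24 (size 2, align 2) → ends 26
pad 2 to align 4 for target
target at 28 (size 4, align 4) → ends 32
total 32 bytes, alignment 4
array of 15: 15 × 32 = 480

480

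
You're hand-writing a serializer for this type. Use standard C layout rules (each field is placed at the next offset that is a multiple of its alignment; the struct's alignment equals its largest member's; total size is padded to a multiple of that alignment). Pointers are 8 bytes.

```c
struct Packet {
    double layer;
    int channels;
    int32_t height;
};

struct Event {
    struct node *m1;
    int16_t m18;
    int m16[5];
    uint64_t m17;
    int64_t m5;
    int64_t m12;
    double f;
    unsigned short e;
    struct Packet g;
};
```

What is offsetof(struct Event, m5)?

40

Packet: @0: layer [8B, align 8] → 8; @8: channels [4B, align 4] → 12; @12: height [4B, align 4] → 16; size 16, align 8
@0: m1 [8B, align 8] → 8
@8: m18 [2B, align 2] → 10
+2 pad (align 4)
@12: m16 [20B, align 4] → 32
@32: m17 [8B, align 8] → 40
@40: m5 [8B, align 8] → 48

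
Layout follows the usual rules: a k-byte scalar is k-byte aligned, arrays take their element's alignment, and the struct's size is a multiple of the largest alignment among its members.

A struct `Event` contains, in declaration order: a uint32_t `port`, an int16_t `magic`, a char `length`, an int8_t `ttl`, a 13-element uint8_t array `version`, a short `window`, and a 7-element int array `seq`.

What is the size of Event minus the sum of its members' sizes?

1

0..4  port  (4B, 4-aligned)
4..6  magic  (2B, 2-aligned)
6..7  length  (1B, 1-aligned)
7..8  ttl  (1B, 1-aligned)
8..21  version  (13B, 1-aligned)
21..22  -- padding (1B)
22..24  window  (2B, 2-aligned)
24..52  seq  (28B, 4-aligned)
sizeof = 52, alignof = 4
data bytes 51, size 52 → padding 1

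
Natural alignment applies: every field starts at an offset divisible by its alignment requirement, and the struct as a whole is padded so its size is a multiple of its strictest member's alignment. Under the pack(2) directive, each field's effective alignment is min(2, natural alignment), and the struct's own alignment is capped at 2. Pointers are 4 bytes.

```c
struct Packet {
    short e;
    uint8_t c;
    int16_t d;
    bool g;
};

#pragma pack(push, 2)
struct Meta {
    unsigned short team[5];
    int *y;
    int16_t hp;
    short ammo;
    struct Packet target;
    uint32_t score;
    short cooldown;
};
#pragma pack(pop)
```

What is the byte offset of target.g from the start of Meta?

24

Packet: e at 0 (size 2, align 2) → ends 2; c at 2 (size 1, align 1) → ends 3; pad 1 to align 2 for d; d at 4 (size 2, align 2) → ends 6; g at 6 (size 1, align 1) → ends 7; tail pad 1 to reach multiple of 2; total 8 bytes, alignment 2
team at 0 (size 10, align 2) → ends 10
y at 10 (size 4, align 2) → ends 14
hp at 14 (size 2, align 2) → ends 16
ammo at 16 (size 2, align 2) → ends 18
target at 18 (size 8, align 2) → ends 26
within Packet: g at 6
18 + 6 = 24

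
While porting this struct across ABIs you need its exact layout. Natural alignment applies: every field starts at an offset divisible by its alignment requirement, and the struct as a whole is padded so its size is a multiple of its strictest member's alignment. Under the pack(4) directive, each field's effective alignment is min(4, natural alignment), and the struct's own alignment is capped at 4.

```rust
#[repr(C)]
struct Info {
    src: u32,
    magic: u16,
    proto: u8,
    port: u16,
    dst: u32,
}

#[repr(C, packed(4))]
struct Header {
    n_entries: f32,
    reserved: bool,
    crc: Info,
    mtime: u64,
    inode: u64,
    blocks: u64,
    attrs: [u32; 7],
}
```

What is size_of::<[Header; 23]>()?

Info: 0..4  src  (4B, 4-aligned); 4..6  magic  (2B, 2-aligned); 6..7  proto  (1B, 1-aligned); 7..8  -- padding (1B); 8..10  port  (2B, 2-aligned); 10..12  -- padding (2B); 12..16  dst  (4B, 4-aligned); sizeof = 16, alignof = 4
0..4  n_entries  (4B, 4-aligned)
4..5  reserved  (1B, 1-aligned)
5..8  -- padding (3B)
8..24  crc  (16B, 4-aligned)
24..32  mtime  (8B, 4-aligned)
32..40  inode  (8B, 4-aligned)
40..48  blocks  (8B, 4-aligned)
48..76  attrs  (28B, 4-aligned)
sizeof = 76, alignof = 4
array of 23: 23 × 76 = 1748

1748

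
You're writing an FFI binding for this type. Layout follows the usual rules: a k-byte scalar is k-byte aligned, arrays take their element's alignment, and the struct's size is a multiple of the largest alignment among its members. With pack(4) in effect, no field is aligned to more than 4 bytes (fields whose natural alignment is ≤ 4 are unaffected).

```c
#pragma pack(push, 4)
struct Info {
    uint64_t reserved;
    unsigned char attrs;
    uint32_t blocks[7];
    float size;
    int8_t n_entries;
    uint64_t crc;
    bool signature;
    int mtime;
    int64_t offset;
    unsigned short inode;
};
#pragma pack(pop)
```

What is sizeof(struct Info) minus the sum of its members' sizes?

@0: reserved [8B, align 4] → 8
@8: attrs [1B, align 1] → 9
+3 pad (align 4)
@12: blocks [28B, align 4] → 40
@40: size [4B, align 4] → 44
@44: n_entries [1B, align 1] → 45
+3 pad (align 4)
@48: crc [8B, align 4] → 56
@56: signature [1B, align 1] → 57
+3 pad (align 4)
@60: mtime [4B, align 4] → 64
@64: offset [8B, align 4] → 72
@72: inode [2B, align 2] → 74
+2 tail pad (align 4)
size 76, align 4
data bytes 65, size 76 → padding 11

11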